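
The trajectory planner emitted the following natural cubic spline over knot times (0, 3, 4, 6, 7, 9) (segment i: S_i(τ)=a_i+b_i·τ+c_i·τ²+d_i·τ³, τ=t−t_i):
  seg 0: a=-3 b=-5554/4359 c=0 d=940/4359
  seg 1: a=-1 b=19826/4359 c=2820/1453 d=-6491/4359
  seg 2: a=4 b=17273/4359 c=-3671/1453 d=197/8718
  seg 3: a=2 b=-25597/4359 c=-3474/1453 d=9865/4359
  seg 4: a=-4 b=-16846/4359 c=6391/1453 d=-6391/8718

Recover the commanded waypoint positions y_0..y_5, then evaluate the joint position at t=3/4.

y_0 = S_0(0) = a_0 = -3
y_1 = S_1(0) = a_1 = -1
y_2 = S_2(0) = a_2 = 4
y_3 = S_3(0) = a_3 = 2
y_4 = S_4(0) = a_4 = -4
y_5 = S_4(2) = 0
t_q=3/4 is in segment 0 (τ=3/4); S_0(τ)=-89845/23248

y_0=-3 y_1=-1 y_2=4 y_3=2 y_4=-4 y_5=0
S(3/4) = -89845/23248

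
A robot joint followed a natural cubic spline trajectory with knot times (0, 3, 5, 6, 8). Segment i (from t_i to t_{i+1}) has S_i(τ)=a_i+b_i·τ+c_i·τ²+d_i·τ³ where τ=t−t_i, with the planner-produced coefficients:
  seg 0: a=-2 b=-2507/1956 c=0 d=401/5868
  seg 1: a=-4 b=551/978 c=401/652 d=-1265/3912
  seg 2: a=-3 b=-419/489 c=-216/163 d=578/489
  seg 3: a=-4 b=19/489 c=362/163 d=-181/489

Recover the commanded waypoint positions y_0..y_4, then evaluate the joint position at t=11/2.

y_0 = S_0(0) = a_0 = -2
y_1 = S_1(0) = a_1 = -4
y_2 = S_2(0) = a_2 = -3
y_3 = S_3(0) = a_3 = -4
y_4 = S_3(2) = 2
t_q=11/2 is in segment 2 (τ=1/2); S_2(τ)=-2355/652

y_0=-2 y_1=-4 y_2=-3 y_3=-4 y_4=2
S(11/2) = -2355/652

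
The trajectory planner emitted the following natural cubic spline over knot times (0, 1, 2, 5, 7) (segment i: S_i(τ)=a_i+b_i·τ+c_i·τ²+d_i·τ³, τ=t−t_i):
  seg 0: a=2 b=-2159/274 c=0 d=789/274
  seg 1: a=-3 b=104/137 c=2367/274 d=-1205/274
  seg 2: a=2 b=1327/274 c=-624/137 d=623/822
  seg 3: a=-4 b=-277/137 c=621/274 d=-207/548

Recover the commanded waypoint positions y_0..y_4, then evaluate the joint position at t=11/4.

y_0=2 y_1=-3 y_2=2 y_3=-4 y_4=-2
S(11/4) = 59447/17536

y_0 = S_0(0) = a_0 = 2
y_1 = S_1(0) = a_1 = -3
y_2 = S_2(0) = a_2 = 2
y_3 = S_3(0) = a_3 = -4
y_4 = S_3(2) = -2
t_q=11/4 is in segment 2 (τ=3/4); S_2(τ)=59447/17536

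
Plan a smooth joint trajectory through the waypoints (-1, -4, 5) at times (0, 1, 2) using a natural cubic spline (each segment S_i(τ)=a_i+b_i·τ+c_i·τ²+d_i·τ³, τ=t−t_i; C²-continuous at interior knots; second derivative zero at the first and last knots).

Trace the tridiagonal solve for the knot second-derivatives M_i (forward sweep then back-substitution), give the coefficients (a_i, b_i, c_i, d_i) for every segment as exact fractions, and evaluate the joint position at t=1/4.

  seg 0: a=-1 b=-6 c=0 d=3
  seg 1: a=-4 b=3 c=9 d=-3
S(1/4) = -157/64

Δ: Δ0=-3, Δ1=9
row 1: diag=4, rhs=72; c'=1/4, d'=18
back: M1=18
M: M0=0, M1=18, M2=0
seg 0: a=-1, c=M0/2=0, d=(M1−M0)/(6·1)=3, b=Δ0−h0·(2M0+M1)/6=-6
seg 1: a=-4, c=M1/2=9, d=(M2−M1)/(6·1)=-3, b=Δ1−h1·(2M1+M2)/6=3
t_q=1/4 → seg 0, τ=1/4; S=-1+-6·τ+0·τ²+3·τ³=-157/64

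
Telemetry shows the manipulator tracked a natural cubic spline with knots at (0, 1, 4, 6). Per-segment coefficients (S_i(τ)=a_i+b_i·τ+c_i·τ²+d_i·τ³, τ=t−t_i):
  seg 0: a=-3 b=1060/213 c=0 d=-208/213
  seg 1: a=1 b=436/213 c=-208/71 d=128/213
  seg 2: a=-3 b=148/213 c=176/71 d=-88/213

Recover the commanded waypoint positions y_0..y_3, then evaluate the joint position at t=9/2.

y_0=-3 y_1=1 y_2=-3 y_3=5
S(9/2) = -148/71

y_0 = S_0(0) = a_0 = -3
y_1 = S_1(0) = a_1 = 1
y_2 = S_2(0) = a_2 = -3
y_3 = S_2(2) = 5
t_q=9/2 is in segment 2 (τ=1/2); S_2(τ)=-148/71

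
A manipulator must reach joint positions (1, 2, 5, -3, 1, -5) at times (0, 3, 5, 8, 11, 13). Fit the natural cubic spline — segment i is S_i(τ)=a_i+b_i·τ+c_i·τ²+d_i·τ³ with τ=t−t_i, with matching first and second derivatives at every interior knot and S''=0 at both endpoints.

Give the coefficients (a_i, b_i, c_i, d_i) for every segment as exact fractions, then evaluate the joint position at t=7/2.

  seg 0: a=1 b=-1349/3252 c=0 d=811/9756
  seg 1: a=2 b=2975/1626 c=811/1084 d=-2969/6504
  seg 2: a=5 b=-533/813 c=-1079/542 d=2147/4878
  seg 3: a=-3 b=-1165/1626 c=534/271 d=-2093/4878
  seg 4: a=1 b=-389/813 c=-1025/542 d=1025/3252
S(7/2) = 52809/17344

Δ: Δ0=1/3, Δ1=3/2, Δ2=-8/3, Δ3=4/3, Δ4=-3
row 1: diag=10, rhs=7; c'=1/5, d'=7/10
row 2: denom=10−2·1/5=48/5; d'=(-25−2·7/10)/(48/5)=-11/4
row 3: denom=12−3·5/16=177/16; d'=(24−3·-11/4)/(177/16)=172/59
row 4: denom=10−3·16/59=542/59; d'=(-26−3·172/59)/(542/59)=-1025/271
back: M4=-1025/271
back: M3=172/59−16/59·-1025/271=1068/271
back: M2=-11/4−5/16·1068/271=-1079/271
back: M1=7/10−1/5·-1079/271=811/542
M: M0=0, M1=811/542, M2=-1079/271, M3=1068/271, M4=-1025/271, M5=0
seg 0: a=1, c=M0/2=0, d=(M1−M0)/(6·3)=811/9756, b=Δ0−h0·(2M0+M1)/6=-1349/3252
seg 1: a=2, c=M1/2=811/1084, d=(M2−M1)/(6·2)=-2969/6504, b=Δ1−h1·(2M1+M2)/6=2975/1626
seg 2: a=5, c=M2/2=-1079/542, d=(M3−M2)/(6·3)=2147/4878, b=Δ2−h2·(2M2+M3)/6=-533/813
seg 3: a=-3, c=M3/2=534/271, d=(M4−M3)/(6·3)=-2093/4878, b=Δ3−h3·(2M3+M4)/6=-1165/1626
seg 4: a=1, c=M4/2=-1025/542, d=(M5−M4)/(6·2)=1025/3252, b=Δ4−h4·(2M4+M5)/6=-389/813
t_q=7/2 → seg 1, τ=1/2; S=2+2975/1626·τ+811/1084·τ²+-2969/6504·τ³=52809/17344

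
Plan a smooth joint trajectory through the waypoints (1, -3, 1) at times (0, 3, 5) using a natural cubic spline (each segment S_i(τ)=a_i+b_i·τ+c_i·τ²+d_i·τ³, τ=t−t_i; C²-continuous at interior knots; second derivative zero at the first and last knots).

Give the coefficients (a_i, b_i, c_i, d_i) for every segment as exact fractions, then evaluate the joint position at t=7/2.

  seg 0: a=1 b=-7/3 c=0 d=1/9
  seg 1: a=-3 b=2/3 c=1 d=-1/6
S(7/2) = -39/16

Δ: Δ0=-4/3, Δ1=2
row 1: diag=10, rhs=20; c'=1/5, d'=2
back: M1=2
M: M0=0, M1=2, M2=0
seg 0: a=1, c=M0/2=0, d=(M1−M0)/(6·3)=1/9, b=Δ0−h0·(2M0+M1)/6=-7/3
seg 1: a=-3, c=M1/2=1, d=(M2−M1)/(6·2)=-1/6, b=Δ1−h1·(2M1+M2)/6=2/3
t_q=7/2 → seg 1, τ=1/2; S=-3+2/3·τ+1·τ²+-1/6·τ³=-39/16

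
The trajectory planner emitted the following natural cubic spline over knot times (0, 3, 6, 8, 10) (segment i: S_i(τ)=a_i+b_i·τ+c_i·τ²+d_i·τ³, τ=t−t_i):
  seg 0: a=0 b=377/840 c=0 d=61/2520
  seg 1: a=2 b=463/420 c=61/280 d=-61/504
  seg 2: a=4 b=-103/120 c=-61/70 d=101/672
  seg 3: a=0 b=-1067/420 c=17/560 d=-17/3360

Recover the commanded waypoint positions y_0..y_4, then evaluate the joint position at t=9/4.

y_0 = S_0(0) = a_0 = 0
y_1 = S_1(0) = a_1 = 2
y_2 = S_2(0) = a_2 = 4
y_3 = S_3(0) = a_3 = 0
y_4 = S_3(2) = -5
t_q=9/4 is in segment 0 (τ=9/4); S_0(τ)=3291/2560

y_0=0 y_1=2 y_2=4 y_3=0 y_4=-5
S(9/4) = 3291/2560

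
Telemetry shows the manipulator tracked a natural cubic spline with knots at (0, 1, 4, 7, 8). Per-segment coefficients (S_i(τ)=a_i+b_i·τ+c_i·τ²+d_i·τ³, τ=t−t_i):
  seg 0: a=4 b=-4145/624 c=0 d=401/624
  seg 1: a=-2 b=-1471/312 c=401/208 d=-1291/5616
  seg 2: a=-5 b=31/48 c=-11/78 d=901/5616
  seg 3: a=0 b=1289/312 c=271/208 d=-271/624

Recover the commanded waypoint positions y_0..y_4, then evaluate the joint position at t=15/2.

y_0 = S_0(0) = a_0 = 4
y_1 = S_1(0) = a_1 = -2
y_2 = S_2(0) = a_2 = -5
y_3 = S_3(0) = a_3 = 0
y_4 = S_3(1) = 5
t_q=15/2 is in segment 3 (τ=1/2); S_3(τ)=3889/1664

y_0=4 y_1=-2 y_2=-5 y_3=0 y_4=5
S(15/2) = 3889/1664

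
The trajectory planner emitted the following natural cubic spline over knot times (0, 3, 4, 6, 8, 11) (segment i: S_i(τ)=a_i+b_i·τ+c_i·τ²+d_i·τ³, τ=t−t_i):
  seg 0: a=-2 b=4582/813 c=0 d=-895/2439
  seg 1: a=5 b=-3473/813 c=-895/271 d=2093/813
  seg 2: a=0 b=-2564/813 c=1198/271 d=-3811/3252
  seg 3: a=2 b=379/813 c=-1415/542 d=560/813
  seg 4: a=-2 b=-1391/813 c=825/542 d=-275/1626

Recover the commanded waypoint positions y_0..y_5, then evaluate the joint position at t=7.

y_0=-2 y_1=5 y_2=0 y_3=2 y_4=-2 y_5=2
S(7) = 295/542

y_0 = S_0(0) = a_0 = -2
y_1 = S_1(0) = a_1 = 5
y_2 = S_2(0) = a_2 = 0
y_3 = S_3(0) = a_3 = 2
y_4 = S_4(0) = a_4 = -2
y_5 = S_4(3) = 2
t_q=7 is in segment 3 (τ=1); S_3(τ)=295/542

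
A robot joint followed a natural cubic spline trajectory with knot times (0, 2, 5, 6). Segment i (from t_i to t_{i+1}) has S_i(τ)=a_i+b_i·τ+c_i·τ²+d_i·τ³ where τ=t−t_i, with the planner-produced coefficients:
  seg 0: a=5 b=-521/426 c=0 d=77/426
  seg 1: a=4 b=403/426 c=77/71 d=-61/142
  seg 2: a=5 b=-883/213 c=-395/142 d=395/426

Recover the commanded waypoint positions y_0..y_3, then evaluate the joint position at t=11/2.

y_0=5 y_1=4 y_2=5 y_3=-1
S(11/2) = 2667/1136

y_0 = S_0(0) = a_0 = 5
y_1 = S_1(0) = a_1 = 4
y_2 = S_2(0) = a_2 = 5
y_3 = S_2(1) = -1
t_q=11/2 is in segment 2 (τ=1/2); S_2(τ)=2667/1136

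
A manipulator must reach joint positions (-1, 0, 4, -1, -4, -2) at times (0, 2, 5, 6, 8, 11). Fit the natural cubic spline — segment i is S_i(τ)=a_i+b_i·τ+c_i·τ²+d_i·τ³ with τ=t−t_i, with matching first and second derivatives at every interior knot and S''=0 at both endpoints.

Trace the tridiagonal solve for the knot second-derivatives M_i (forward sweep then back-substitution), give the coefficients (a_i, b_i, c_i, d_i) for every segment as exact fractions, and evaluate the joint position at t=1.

  seg 0: a=-1 b=-92/323 c=0 d=507/2584
  seg 1: a=0 b=1337/646 c=1521/1292 d=-16543/34884
  seg 2: a=4 b=-279/76 c=-2995/969 d=6829/3876
  seg 3: a=-1 b=-8851/1938 c=8507/3876 d=-2563/7752
  seg 4: a=-4 b=79/323 c=409/1938 d=-409/17442
S(1) = -2813/2584

Δ: Δ0=1/2, Δ1=4/3, Δ2=-5, Δ3=-3/2, Δ4=2/3
row 1: diag=10, rhs=5; c'=3/10, d'=1/2
row 2: denom=8−3·3/10=71/10; d'=(-38−3·1/2)/(71/10)=-395/71
row 3: denom=6−1·10/71=416/71; d'=(21−1·-395/71)/(416/71)=943/208
row 4: denom=10−2·71/208=969/104; d'=(13−2·943/208)/(969/104)=409/969
back: M4=409/969
back: M3=943/208−71/208·409/969=8507/1938
back: M2=-395/71−10/71·8507/1938=-5990/969
back: M1=1/2−3/10·-5990/969=1521/646
M: M0=0, M1=1521/646, M2=-5990/969, M3=8507/1938, M4=409/969, M5=0
seg 0: a=-1, c=M0/2=0, d=(M1−M0)/(6·2)=507/2584, b=Δ0−h0·(2M0+M1)/6=-92/323
seg 1: a=0, c=M1/2=1521/1292, d=(M2−M1)/(6·3)=-16543/34884, b=Δ1−h1·(2M1+M2)/6=1337/646
seg 2: a=4, c=M2/2=-2995/969, d=(M3−M2)/(6·1)=6829/3876, b=Δ2−h2·(2M2+M3)/6=-279/76
seg 3: a=-1, c=M3/2=8507/3876, d=(M4−M3)/(6·2)=-2563/7752, b=Δ3−h3·(2M3+M4)/6=-8851/1938
seg 4: a=-4, c=M4/2=409/1938, d=(M5−M4)/(6·3)=-409/17442, b=Δ4−h4·(2M4+M5)/6=79/323
t_q=1 → seg 0, τ=1; S=-1+-92/323·τ+0·τ²+507/2584·τ³=-2813/2584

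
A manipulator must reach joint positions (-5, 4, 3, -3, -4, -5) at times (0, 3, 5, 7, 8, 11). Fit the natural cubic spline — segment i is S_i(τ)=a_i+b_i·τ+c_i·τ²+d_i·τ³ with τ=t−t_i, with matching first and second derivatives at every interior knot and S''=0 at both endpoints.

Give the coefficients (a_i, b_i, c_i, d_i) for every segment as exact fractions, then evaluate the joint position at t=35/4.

Δ: Δ0=3, Δ1=-1/2, Δ2=-3, Δ3=-1, Δ4=-1/3
row 1: diag=10, rhs=-21; c'=1/5, d'=-21/10
row 2: denom=8−2·1/5=38/5; d'=(-15−2·-21/10)/(38/5)=-27/19
row 3: denom=6−2·5/19=104/19; d'=(12−2·-27/19)/(104/19)=141/52
row 4: denom=8−1·19/104=813/104; d'=(4−1·141/52)/(813/104)=134/813
back: M4=134/813
back: M3=141/52−19/104·134/813=2180/813
back: M2=-27/19−5/19·2180/813=-1729/813
back: M1=-21/10−1/5·-1729/813=-2723/1626
M: M0=0, M1=-2723/1626, M2=-1729/813, M3=2180/813, M4=134/813, M5=0
seg 0: a=-5, c=M0/2=0, d=(M1−M0)/(6·3)=-2723/29268, b=Δ0−h0·(2M0+M1)/6=12479/3252
seg 1: a=4, c=M1/2=-2723/3252, d=(M2−M1)/(6·2)=-245/6504, b=Δ1−h1·(2M1+M2)/6=2155/1626
seg 2: a=3, c=M2/2=-1729/1626, d=(M3−M2)/(6·2)=1303/3252, b=Δ2−h2·(2M2+M3)/6=-671/271
seg 3: a=-3, c=M3/2=1090/813, d=(M4−M3)/(6·1)=-341/813, b=Δ3−h3·(2M3+M4)/6=-1562/813
seg 4: a=-4, c=M4/2=67/813, d=(M5−M4)/(6·3)=-67/7317, b=Δ4−h4·(2M4+M5)/6=-135/271
t_q=35/4 → seg 4, τ=3/4; S=-4+-135/271·τ+67/813·τ²+-67/7317·τ³=-75119/17344

  seg 0: a=-5 b=12479/3252 c=0 d=-2723/29268
  seg 1: a=4 b=2155/1626 c=-2723/3252 d=-245/6504
  seg 2: a=3 b=-671/271 c=-1729/1626 d=1303/3252
  seg 3: a=-3 b=-1562/813 c=1090/813 d=-341/813
  seg 4: a=-4 b=-135/271 c=67/813 d=-67/7317
S(35/4) = -75119/17344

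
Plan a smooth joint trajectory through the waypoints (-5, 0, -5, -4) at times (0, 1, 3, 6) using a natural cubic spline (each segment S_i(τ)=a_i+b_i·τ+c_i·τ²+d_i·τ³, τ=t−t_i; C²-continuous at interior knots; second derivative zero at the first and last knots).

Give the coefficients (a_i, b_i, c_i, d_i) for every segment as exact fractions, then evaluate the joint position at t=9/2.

  seg 0: a=-5 b=541/84 c=0 d=-121/84
  seg 1: a=0 b=89/42 c=-121/28 d=169/168
  seg 2: a=-5 b=-65/21 c=12/7 d=-4/21
S(9/2) = -45/7

Δ: Δ0=5, Δ1=-5/2, Δ2=1/3
row 1: diag=6, rhs=-45; c'=1/3, d'=-15/2
row 2: denom=10−2·1/3=28/3; d'=(17−2·-15/2)/(28/3)=24/7
back: M2=24/7
back: M1=-15/2−1/3·24/7=-121/14
M: M0=0, M1=-121/14, M2=24/7, M3=0
seg 0: a=-5, c=M0/2=0, d=(M1−M0)/(6·1)=-121/84, b=Δ0−h0·(2M0+M1)/6=541/84
seg 1: a=0, c=M1/2=-121/28, d=(M2−M1)/(6·2)=169/168, b=Δ1−h1·(2M1+M2)/6=89/42
seg 2: a=-5, c=M2/2=12/7, d=(M3−M2)/(6·3)=-4/21, b=Δ2−h2·(2M2+M3)/6=-65/21
t_q=9/2 → seg 2, τ=3/2; S=-5+-65/21·τ+12/7·τ²+-4/21·τ³=-45/7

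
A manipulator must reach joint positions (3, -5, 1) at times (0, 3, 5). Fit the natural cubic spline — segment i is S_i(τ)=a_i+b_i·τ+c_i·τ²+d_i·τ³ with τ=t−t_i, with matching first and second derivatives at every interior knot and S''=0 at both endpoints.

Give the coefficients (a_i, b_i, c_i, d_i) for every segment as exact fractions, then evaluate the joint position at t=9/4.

Δ: Δ0=-8/3, Δ1=3
row 1: diag=10, rhs=34; c'=1/5, d'=17/5
back: M1=17/5
M: M0=0, M1=17/5, M2=0
seg 0: a=3, c=M0/2=0, d=(M1−M0)/(6·3)=17/90, b=Δ0−h0·(2M0+M1)/6=-131/30
seg 1: a=-5, c=M1/2=17/10, d=(M2−M1)/(6·2)=-17/60, b=Δ1−h1·(2M1+M2)/6=11/15
t_q=9/4 → seg 0, τ=9/4; S=3+-131/30·τ+0·τ²+17/90·τ³=-2991/640

  seg 0: a=3 b=-131/30 c=0 d=17/90
  seg 1: a=-5 b=11/15 c=17/10 d=-17/60
S(9/4) = -2991/640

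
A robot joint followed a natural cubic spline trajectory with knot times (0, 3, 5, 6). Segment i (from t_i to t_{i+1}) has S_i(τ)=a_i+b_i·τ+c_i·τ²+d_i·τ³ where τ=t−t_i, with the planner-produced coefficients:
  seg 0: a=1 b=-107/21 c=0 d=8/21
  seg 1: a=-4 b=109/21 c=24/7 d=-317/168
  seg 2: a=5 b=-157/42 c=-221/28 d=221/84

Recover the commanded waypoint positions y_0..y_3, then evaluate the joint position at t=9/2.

y_0 = S_0(0) = a_0 = 1
y_1 = S_1(0) = a_1 = -4
y_2 = S_2(0) = a_2 = 5
y_3 = S_2(1) = -4
t_q=9/2 is in segment 1 (τ=3/2); S_1(τ)=2299/448

y_0=1 y_1=-4 y_2=5 y_3=-4
S(9/2) = 2299/448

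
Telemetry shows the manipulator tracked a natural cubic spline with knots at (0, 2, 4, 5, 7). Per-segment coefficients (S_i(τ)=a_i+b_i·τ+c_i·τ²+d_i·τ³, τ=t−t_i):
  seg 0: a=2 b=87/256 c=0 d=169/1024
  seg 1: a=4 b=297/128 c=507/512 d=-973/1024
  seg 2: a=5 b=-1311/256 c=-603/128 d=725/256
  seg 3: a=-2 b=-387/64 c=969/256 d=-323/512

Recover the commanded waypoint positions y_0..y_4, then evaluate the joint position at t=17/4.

y_0 = S_0(0) = a_0 = 2
y_1 = S_1(0) = a_1 = 4
y_2 = S_2(0) = a_2 = 5
y_3 = S_3(0) = a_3 = -2
y_4 = S_3(2) = -4
t_q=17/4 is in segment 2 (τ=1/4); S_2(τ)=56845/16384

y_0=2 y_1=4 y_2=5 y_3=-2 y_4=-4
S(17/4) = 56845/16384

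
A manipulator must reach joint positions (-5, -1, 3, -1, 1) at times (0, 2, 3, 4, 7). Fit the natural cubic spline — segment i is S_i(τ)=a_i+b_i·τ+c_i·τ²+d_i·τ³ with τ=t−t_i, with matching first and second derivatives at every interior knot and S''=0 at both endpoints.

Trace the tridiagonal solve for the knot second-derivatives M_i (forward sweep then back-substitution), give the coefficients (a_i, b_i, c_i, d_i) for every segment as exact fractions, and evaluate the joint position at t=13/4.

  seg 0: a=-5 b=142/267 c=0 d=98/267
  seg 1: a=-1 b=1318/267 c=196/89 d=-838/267
  seg 2: a=3 b=-20/267 c=-642/89 d=878/267
  seg 3: a=-1 b=-1238/267 c=236/89 d=-236/801
S(13/4) = 7353/2848

Δ: Δ0=2, Δ1=4, Δ2=-4, Δ3=2/3
row 1: diag=6, rhs=12; c'=1/6, d'=2
row 2: denom=4−1·1/6=23/6; d'=(-48−1·2)/(23/6)=-300/23
row 3: denom=8−1·6/23=178/23; d'=(28−1·-300/23)/(178/23)=472/89
back: M3=472/89
back: M2=-300/23−6/23·472/89=-1284/89
back: M1=2−1/6·-1284/89=392/89
M: M0=0, M1=392/89, M2=-1284/89, M3=472/89, M4=0
seg 0: a=-5, c=M0/2=0, d=(M1−M0)/(6·2)=98/267, b=Δ0−h0·(2M0+M1)/6=142/267
seg 1: a=-1, c=M1/2=196/89, d=(M2−M1)/(6·1)=-838/267, b=Δ1−h1·(2M1+M2)/6=1318/267
seg 2: a=3, c=M2/2=-642/89, d=(M3−M2)/(6·1)=878/267, b=Δ2−h2·(2M2+M3)/6=-20/267
seg 3: a=-1, c=M3/2=236/89, d=(M4−M3)/(6·3)=-236/801, b=Δ3−h3·(2M3+M4)/6=-1238/267
t_q=13/4 → seg 2, τ=1/4; S=3+-20/267·τ+-642/89·τ²+878/267·τ³=7353/2848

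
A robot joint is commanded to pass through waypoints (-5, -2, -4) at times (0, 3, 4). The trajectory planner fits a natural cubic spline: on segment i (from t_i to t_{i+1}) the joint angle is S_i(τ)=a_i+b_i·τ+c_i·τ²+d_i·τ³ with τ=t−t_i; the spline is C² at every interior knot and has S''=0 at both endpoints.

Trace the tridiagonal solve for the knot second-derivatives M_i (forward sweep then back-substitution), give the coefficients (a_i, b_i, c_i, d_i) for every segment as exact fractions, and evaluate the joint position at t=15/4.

Δ: Δ0=1, Δ1=-2
row 1: diag=8, rhs=-18; c'=1/8, d'=-9/4
back: M1=-9/4
M: M0=0, M1=-9/4, M2=0
seg 0: a=-5, c=M0/2=0, d=(M1−M0)/(6·3)=-1/8, b=Δ0−h0·(2M0+M1)/6=17/8
seg 1: a=-2, c=M1/2=-9/8, d=(M2−M1)/(6·1)=3/8, b=Δ1−h1·(2M1+M2)/6=-5/4
t_q=15/4 → seg 1, τ=3/4; S=-2+-5/4·τ+-9/8·τ²+3/8·τ³=-1747/512

  seg 0: a=-5 b=17/8 c=0 d=-1/8
  seg 1: a=-2 b=-5/4 c=-9/8 d=3/8
S(15/4) = -1747/512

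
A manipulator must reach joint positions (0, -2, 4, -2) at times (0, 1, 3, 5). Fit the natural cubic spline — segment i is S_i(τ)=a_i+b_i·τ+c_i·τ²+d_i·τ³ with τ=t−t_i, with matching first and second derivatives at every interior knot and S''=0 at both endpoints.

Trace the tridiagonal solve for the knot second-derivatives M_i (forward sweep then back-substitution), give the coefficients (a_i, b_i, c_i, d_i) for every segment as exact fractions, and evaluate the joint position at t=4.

Δ: Δ0=-2, Δ1=3, Δ2=-3
row 1: diag=6, rhs=30; c'=1/3, d'=5
row 2: denom=8−2·1/3=22/3; d'=(-36−2·5)/(22/3)=-69/11
back: M2=-69/11
back: M1=5−1/3·-69/11=78/11
M: M0=0, M1=78/11, M2=-69/11, M3=0
seg 0: a=0, c=M0/2=0, d=(M1−M0)/(6·1)=13/11, b=Δ0−h0·(2M0+M1)/6=-35/11
seg 1: a=-2, c=M1/2=39/11, d=(M2−M1)/(6·2)=-49/44, b=Δ1−h1·(2M1+M2)/6=4/11
seg 2: a=4, c=M2/2=-69/22, d=(M3−M2)/(6·2)=23/44, b=Δ2−h2·(2M2+M3)/6=13/11
t_q=4 → seg 2, τ=1; S=4+13/11·τ+-69/22·τ²+23/44·τ³=113/44

  seg 0: a=0 b=-35/11 c=0 d=13/11
  seg 1: a=-2 b=4/11 c=39/11 d=-49/44
  seg 2: a=4 b=13/11 c=-69/22 d=23/44
S(4) = 113/44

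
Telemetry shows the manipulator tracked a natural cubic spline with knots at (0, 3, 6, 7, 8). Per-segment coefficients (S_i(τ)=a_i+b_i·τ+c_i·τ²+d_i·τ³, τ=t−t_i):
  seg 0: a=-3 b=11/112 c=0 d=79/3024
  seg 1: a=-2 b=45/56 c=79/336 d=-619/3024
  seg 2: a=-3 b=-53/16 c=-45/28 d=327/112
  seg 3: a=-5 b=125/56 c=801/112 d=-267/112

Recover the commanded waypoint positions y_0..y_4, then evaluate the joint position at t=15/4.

y_0=-3 y_1=-2 y_2=-3 y_3=-5 y_4=2
S(15/4) = -9687/7168

y_0 = S_0(0) = a_0 = -3
y_1 = S_1(0) = a_1 = -2
y_2 = S_2(0) = a_2 = -3
y_3 = S_3(0) = a_3 = -5
y_4 = S_3(1) = 2
t_q=15/4 is in segment 1 (τ=3/4); S_1(τ)=-9687/7168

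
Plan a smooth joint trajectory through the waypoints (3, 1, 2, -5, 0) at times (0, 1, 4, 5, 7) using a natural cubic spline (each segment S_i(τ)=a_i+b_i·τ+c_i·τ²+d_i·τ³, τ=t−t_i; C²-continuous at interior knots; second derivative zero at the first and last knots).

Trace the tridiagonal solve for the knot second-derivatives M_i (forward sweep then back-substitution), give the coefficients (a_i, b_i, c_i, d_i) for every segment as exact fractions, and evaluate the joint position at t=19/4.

Δ: Δ0=-2, Δ1=1/3, Δ2=-7, Δ3=5/2
row 1: diag=8, rhs=14; c'=3/8, d'=7/4
row 2: denom=8−3·3/8=55/8; d'=(-44−3·7/4)/(55/8)=-394/55
row 3: denom=6−1·8/55=322/55; d'=(57−1·-394/55)/(322/55)=3529/322
back: M3=3529/322
back: M2=-394/55−8/55·3529/322=-1410/161
back: M1=7/4−3/8·-1410/161=1621/322
M: M0=0, M1=1621/322, M2=-1410/161, M3=3529/322, M4=0
seg 0: a=3, c=M0/2=0, d=(M1−M0)/(6·1)=1621/1932, b=Δ0−h0·(2M0+M1)/6=-5485/1932
seg 1: a=1, c=M1/2=1621/644, d=(M2−M1)/(6·3)=-4441/5796, b=Δ1−h1·(2M1+M2)/6=-311/966
seg 2: a=2, c=M2/2=-705/161, d=(M3−M2)/(6·1)=907/276, b=Δ2−h2·(2M2+M3)/6=-11413/1932
seg 3: a=-5, c=M3/2=3529/644, d=(M4−M3)/(6·2)=-3529/3864, b=Δ3−h3·(2M3+M4)/6=-4643/966
t_q=19/4 → seg 2, τ=3/4; S=2+-11413/1932·τ+-705/161·τ²+907/276·τ³=-6285/1792

  seg 0: a=3 b=-5485/1932 c=0 d=1621/1932
  seg 1: a=1 b=-311/966 c=1621/644 d=-4441/5796
  seg 2: a=2 b=-11413/1932 c=-705/161 d=907/276
  seg 3: a=-5 b=-4643/966 c=3529/644 d=-3529/3864
S(19/4) = -6285/1792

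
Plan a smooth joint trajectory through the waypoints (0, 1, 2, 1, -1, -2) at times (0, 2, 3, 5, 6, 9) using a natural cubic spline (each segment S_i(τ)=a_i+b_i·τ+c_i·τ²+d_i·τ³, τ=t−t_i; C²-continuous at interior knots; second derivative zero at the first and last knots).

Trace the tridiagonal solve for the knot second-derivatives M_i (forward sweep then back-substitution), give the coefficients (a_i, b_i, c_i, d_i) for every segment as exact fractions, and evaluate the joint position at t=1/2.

  seg 0: a=0 b=2341/8718 c=0 d=1009/17436
  seg 1: a=1 b=8395/8718 c=1009/2906 d=-1352/4359
  seg 2: a=2 b=6337/8718 c=-1695/2906 d=-263/17436
  seg 3: a=1 b=-15581/8718 c=-979/1453 d=4019/8718
  seg 4: a=-1 b=-7636/4359 c=2061/2906 d=-229/2906
S(1/2) = 6579/46496

Δ: Δ0=1/2, Δ1=1, Δ2=-1/2, Δ3=-2, Δ4=-1/3
row 1: diag=6, rhs=3; c'=1/6, d'=1/2
row 2: denom=6−1·1/6=35/6; d'=(-9−1·1/2)/(35/6)=-57/35
row 3: denom=6−2·12/35=186/35; d'=(-9−2·-57/35)/(186/35)=-67/62
row 4: denom=8−1·35/186=1453/186; d'=(10−1·-67/62)/(1453/186)=2061/1453
back: M4=2061/1453
back: M3=-67/62−35/186·2061/1453=-1958/1453
back: M2=-57/35−12/35·-1958/1453=-1695/1453
back: M1=1/2−1/6·-1695/1453=1009/1453
M: M0=0, M1=1009/1453, M2=-1695/1453, M3=-1958/1453, M4=2061/1453, M5=0
seg 0: a=0, c=M0/2=0, d=(M1−M0)/(6·2)=1009/17436, b=Δ0−h0·(2M0+M1)/6=2341/8718
seg 1: a=1, c=M1/2=1009/2906, d=(M2−M1)/(6·1)=-1352/4359, b=Δ1−h1·(2M1+M2)/6=8395/8718
seg 2: a=2, c=M2/2=-1695/2906, d=(M3−M2)/(6·2)=-263/17436, b=Δ2−h2·(2M2+M3)/6=6337/8718
seg 3: a=1, c=M3/2=-979/1453, d=(M4−M3)/(6·1)=4019/8718, b=Δ3−h3·(2M3+M4)/6=-15581/8718
seg 4: a=-1, c=M4/2=2061/2906, d=(M5−M4)/(6·3)=-229/2906, b=Δ4−h4·(2M4+M5)/6=-7636/4359
t_q=1/2 → seg 0, τ=1/2; S=0+2341/8718·τ+0·τ²+1009/17436·τ³=6579/46496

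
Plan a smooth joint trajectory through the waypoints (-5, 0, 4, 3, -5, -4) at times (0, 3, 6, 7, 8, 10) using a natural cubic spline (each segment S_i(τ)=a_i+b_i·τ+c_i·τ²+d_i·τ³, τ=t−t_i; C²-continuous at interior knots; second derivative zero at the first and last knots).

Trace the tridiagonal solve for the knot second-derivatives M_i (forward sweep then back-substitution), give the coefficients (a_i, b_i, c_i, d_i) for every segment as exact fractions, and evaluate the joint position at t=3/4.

Δ: Δ0=5/3, Δ1=4/3, Δ2=-1, Δ3=-8, Δ4=1/2
row 1: diag=12, rhs=-2; c'=1/4, d'=-1/6
row 2: denom=8−3·1/4=29/4; d'=(-14−3·-1/6)/(29/4)=-54/29
row 3: denom=4−1·4/29=112/29; d'=(-42−1·-54/29)/(112/29)=-291/28
row 4: denom=6−1·29/112=643/112; d'=(51−1·-291/28)/(643/112)=6876/643
back: M4=6876/643
back: M3=-291/28−29/112·6876/643=-8463/643
back: M2=-54/29−4/29·-8463/643=-30/643
back: M1=-1/6−1/4·-30/643=-299/1929
M: M0=0, M1=-299/1929, M2=-30/643, M3=-8463/643, M4=6876/643, M5=0
seg 0: a=-5, c=M0/2=0, d=(M1−M0)/(6·3)=-299/34722, b=Δ0−h0·(2M0+M1)/6=2243/1286
seg 1: a=0, c=M1/2=-299/3858, d=(M2−M1)/(6·3)=209/34722, b=Δ1−h1·(2M1+M2)/6=972/643
seg 2: a=4, c=M2/2=-15/643, d=(M3−M2)/(6·1)=-2811/1286, b=Δ2−h2·(2M2+M3)/6=1555/1286
seg 3: a=3, c=M3/2=-8463/1286, d=(M4−M3)/(6·1)=5113/1286, b=Δ3−h3·(2M3+M4)/6=-3469/643
seg 4: a=-5, c=M4/2=3438/643, d=(M5−M4)/(6·2)=-573/643, b=Δ4−h4·(2M4+M5)/6=-8525/1286
t_q=3/4 → seg 0, τ=3/4; S=-5+2243/1286·τ+0·τ²+-299/34722·τ³=-304155/82304

  seg 0: a=-5 b=2243/1286 c=0 d=-299/34722
  seg 1: a=0 b=972/643 c=-299/3858 d=209/34722
  seg 2: a=4 b=1555/1286 c=-15/643 d=-2811/1286
  seg 3: a=3 b=-3469/643 c=-8463/1286 d=5113/1286
  seg 4: a=-5 b=-8525/1286 c=3438/643 d=-573/643
S(3/4) = -304155/82304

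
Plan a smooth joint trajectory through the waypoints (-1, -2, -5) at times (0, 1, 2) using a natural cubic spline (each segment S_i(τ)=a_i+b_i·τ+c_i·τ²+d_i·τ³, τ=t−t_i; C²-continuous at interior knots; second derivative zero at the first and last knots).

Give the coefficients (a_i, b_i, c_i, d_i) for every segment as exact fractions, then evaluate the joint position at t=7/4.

Δ: Δ0=-1, Δ1=-3
row 1: diag=4, rhs=-12; c'=1/4, d'=-3
back: M1=-3
M: M0=0, M1=-3, M2=0
seg 0: a=-1, c=M0/2=0, d=(M1−M0)/(6·1)=-1/2, b=Δ0−h0·(2M0+M1)/6=-1/2
seg 1: a=-2, c=M1/2=-3/2, d=(M2−M1)/(6·1)=1/2, b=Δ1−h1·(2M1+M2)/6=-2
t_q=7/4 → seg 1, τ=3/4; S=-2+-2·τ+-3/2·τ²+1/2·τ³=-529/128

  seg 0: a=-1 b=-1/2 c=0 d=-1/2
  seg 1: a=-2 b=-2 c=-3/2 d=1/2
S(7/4) = -529/128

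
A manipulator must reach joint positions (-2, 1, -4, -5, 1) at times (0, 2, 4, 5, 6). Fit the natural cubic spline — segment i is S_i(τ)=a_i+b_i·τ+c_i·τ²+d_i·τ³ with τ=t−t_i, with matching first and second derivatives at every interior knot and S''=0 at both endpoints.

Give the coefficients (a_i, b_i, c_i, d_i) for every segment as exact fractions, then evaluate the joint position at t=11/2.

  seg 0: a=-2 b=18/7 c=0 d=-15/56
  seg 1: a=1 b=-9/14 c=-45/28 d=19/56
  seg 2: a=-4 b=-3 c=3/7 d=11/7
  seg 3: a=-5 b=18/7 c=36/7 d=-12/7
S(11/2) = -37/14

Δ: Δ0=3/2, Δ1=-5/2, Δ2=-1, Δ3=6
row 1: diag=8, rhs=-24; c'=1/4, d'=-3
row 2: denom=6−2·1/4=11/2; d'=(9−2·-3)/(11/2)=30/11
row 3: denom=4−1·2/11=42/11; d'=(42−1·30/11)/(42/11)=72/7
back: M3=72/7
back: M2=30/11−2/11·72/7=6/7
back: M1=-3−1/4·6/7=-45/14
M: M0=0, M1=-45/14, M2=6/7, M3=72/7, M4=0
seg 0: a=-2, c=M0/2=0, d=(M1−M0)/(6·2)=-15/56, b=Δ0−h0·(2M0+M1)/6=18/7
seg 1: a=1, c=M1/2=-45/28, d=(M2−M1)/(6·2)=19/56, b=Δ1−h1·(2M1+M2)/6=-9/14
seg 2: a=-4, c=M2/2=3/7, d=(M3−M2)/(6·1)=11/7, b=Δ2−h2·(2M2+M3)/6=-3
seg 3: a=-5, c=M3/2=36/7, d=(M4−M3)/(6·1)=-12/7, b=Δ3−h3·(2M3+M4)/6=18/7
t_q=11/2 → seg 3, τ=1/2; S=-5+18/7·τ+36/7·τ²+-12/7·τ³=-37/14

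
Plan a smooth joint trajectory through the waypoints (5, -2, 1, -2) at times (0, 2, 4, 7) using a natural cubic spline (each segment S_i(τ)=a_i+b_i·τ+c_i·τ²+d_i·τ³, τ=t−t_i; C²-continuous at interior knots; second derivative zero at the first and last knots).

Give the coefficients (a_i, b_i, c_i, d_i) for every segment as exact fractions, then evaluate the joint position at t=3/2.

  seg 0: a=5 b=-94/19 c=0 d=55/152
  seg 1: a=-2 b=-23/38 c=165/76 d=-85/152
  seg 2: a=1 b=26/19 c=-45/38 d=5/38
S(3/2) = -1459/1216

Δ: Δ0=-7/2, Δ1=3/2, Δ2=-1
row 1: diag=8, rhs=30; c'=1/4, d'=15/4
row 2: denom=10−2·1/4=19/2; d'=(-15−2·15/4)/(19/2)=-45/19
back: M2=-45/19
back: M1=15/4−1/4·-45/19=165/38
M: M0=0, M1=165/38, M2=-45/19, M3=0
seg 0: a=5, c=M0/2=0, d=(M1−M0)/(6·2)=55/152, b=Δ0−h0·(2M0+M1)/6=-94/19
seg 1: a=-2, c=M1/2=165/76, d=(M2−M1)/(6·2)=-85/152, b=Δ1−h1·(2M1+M2)/6=-23/38
seg 2: a=1, c=M2/2=-45/38, d=(M3−M2)/(6·3)=5/38, b=Δ2−h2·(2M2+M3)/6=26/19
t_q=3/2 → seg 0, τ=3/2; S=5+-94/19·τ+0·τ²+55/152·τ³=-1459/1216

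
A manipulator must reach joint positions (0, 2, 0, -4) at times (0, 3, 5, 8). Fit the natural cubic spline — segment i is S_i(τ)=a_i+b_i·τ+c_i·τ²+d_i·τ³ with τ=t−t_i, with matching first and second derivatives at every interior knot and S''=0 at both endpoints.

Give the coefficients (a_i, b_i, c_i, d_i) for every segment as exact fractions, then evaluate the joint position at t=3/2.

  seg 0: a=0 b=7/6 c=0 d=-1/18
  seg 1: a=2 b=-1/3 c=-1/2 d=1/12
  seg 2: a=0 b=-4/3 c=0 d=0
S(3/2) = 25/16

Δ: Δ0=2/3, Δ1=-1, Δ2=-4/3
row 1: diag=10, rhs=-10; c'=1/5, d'=-1
row 2: denom=10−2·1/5=48/5; d'=(-2−2·-1)/(48/5)=0
back: M2=0
back: M1=-1−1/5·0=-1
M: M0=0, M1=-1, M2=0, M3=0
seg 0: a=0, c=M0/2=0, d=(M1−M0)/(6·3)=-1/18, b=Δ0−h0·(2M0+M1)/6=7/6
seg 1: a=2, c=M1/2=-1/2, d=(M2−M1)/(6·2)=1/12, b=Δ1−h1·(2M1+M2)/6=-1/3
seg 2: a=0, c=M2/2=0, d=(M3−M2)/(6·3)=0, b=Δ2−h2·(2M2+M3)/6=-4/3
t_q=3/2 → seg 0, τ=3/2; S=0+7/6·τ+0·τ²+-1/18·τ³=25/16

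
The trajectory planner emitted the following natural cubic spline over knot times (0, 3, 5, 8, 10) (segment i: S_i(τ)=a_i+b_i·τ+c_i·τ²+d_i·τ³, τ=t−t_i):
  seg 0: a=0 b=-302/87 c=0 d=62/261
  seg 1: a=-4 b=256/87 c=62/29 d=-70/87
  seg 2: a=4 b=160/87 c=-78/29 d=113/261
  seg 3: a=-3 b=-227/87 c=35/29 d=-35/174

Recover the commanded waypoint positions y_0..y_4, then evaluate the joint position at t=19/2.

y_0=0 y_1=-4 y_2=4 y_3=-3 y_4=-5
S(19/2) = -2263/464

y_0 = S_0(0) = a_0 = 0
y_1 = S_1(0) = a_1 = -4
y_2 = S_2(0) = a_2 = 4
y_3 = S_3(0) = a_3 = -3
y_4 = S_3(2) = -5
t_q=19/2 is in segment 3 (τ=3/2); S_3(τ)=-2263/464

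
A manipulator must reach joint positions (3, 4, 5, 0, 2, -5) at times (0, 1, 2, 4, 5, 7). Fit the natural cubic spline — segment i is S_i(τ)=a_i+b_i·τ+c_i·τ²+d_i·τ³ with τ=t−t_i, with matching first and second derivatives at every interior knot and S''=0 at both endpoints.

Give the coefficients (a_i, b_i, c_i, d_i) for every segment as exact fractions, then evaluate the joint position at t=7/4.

  seg 0: a=3 b=1043/1418 c=0 d=375/1418
  seg 1: a=4 b=1084/709 c=1125/1418 d=-1875/1418
  seg 2: a=5 b=-1207/1418 c=-2250/709 d=3331/2836
  seg 3: a=0 b=779/1418 c=5493/1418 d=-1718/709
  seg 4: a=2 b=1457/1418 c=-4815/1418 d=1605/2836
S(7/4) = 456947/90752

Δ: Δ0=1, Δ1=1, Δ2=-5/2, Δ3=2, Δ4=-7/2
row 1: diag=4, rhs=0; c'=1/4, d'=0
row 2: denom=6−1·1/4=23/4; d'=(-21−1·0)/(23/4)=-84/23
row 3: denom=6−2·8/23=122/23; d'=(27−2·-84/23)/(122/23)=789/122
row 4: denom=6−1·23/122=709/122; d'=(-33−1·789/122)/(709/122)=-4815/709
back: M4=-4815/709
back: M3=789/122−23/122·-4815/709=5493/709
back: M2=-84/23−8/23·5493/709=-4500/709
back: M1=0−1/4·-4500/709=1125/709
M: M0=0, M1=1125/709, M2=-4500/709, M3=5493/709, M4=-4815/709, M5=0
seg 0: a=3, c=M0/2=0, d=(M1−M0)/(6·1)=375/1418, b=Δ0−h0·(2M0+M1)/6=1043/1418
seg 1: a=4, c=M1/2=1125/1418, d=(M2−M1)/(6·1)=-1875/1418, b=Δ1−h1·(2M1+M2)/6=1084/709
seg 2: a=5, c=M2/2=-2250/709, d=(M3−M2)/(6·2)=3331/2836, b=Δ2−h2·(2M2+M3)/6=-1207/1418
seg 3: a=0, c=M3/2=5493/1418, d=(M4−M3)/(6·1)=-1718/709, b=Δ3−h3·(2M3+M4)/6=779/1418
seg 4: a=2, c=M4/2=-4815/1418, d=(M5−M4)/(6·2)=1605/2836, b=Δ4−h4·(2M4+M5)/6=1457/1418
t_q=7/4 → seg 1, τ=3/4; S=4+1084/709·τ+1125/1418·τ²+-1875/1418·τ³=456947/90752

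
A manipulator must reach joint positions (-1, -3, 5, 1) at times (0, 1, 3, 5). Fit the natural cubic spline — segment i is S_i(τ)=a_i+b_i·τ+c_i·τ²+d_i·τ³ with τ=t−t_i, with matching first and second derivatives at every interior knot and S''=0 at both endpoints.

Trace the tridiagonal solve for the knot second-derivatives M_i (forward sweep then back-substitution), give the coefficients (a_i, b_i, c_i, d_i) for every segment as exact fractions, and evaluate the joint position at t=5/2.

Δ: Δ0=-2, Δ1=4, Δ2=-2
row 1: diag=6, rhs=36; c'=1/3, d'=6
row 2: denom=8−2·1/3=22/3; d'=(-36−2·6)/(22/3)=-72/11
back: M2=-72/11
back: M1=6−1/3·-72/11=90/11
M: M0=0, M1=90/11, M2=-72/11, M3=0
seg 0: a=-1, c=M0/2=0, d=(M1−M0)/(6·1)=15/11, b=Δ0−h0·(2M0+M1)/6=-37/11
seg 1: a=-3, c=M1/2=45/11, d=(M2−M1)/(6·2)=-27/22, b=Δ1−h1·(2M1+M2)/6=8/11
seg 2: a=5, c=M2/2=-36/11, d=(M3−M2)/(6·2)=6/11, b=Δ2−h2·(2M2+M3)/6=26/11
t_q=5/2 → seg 1, τ=3/2; S=-3+8/11·τ+45/11·τ²+-27/22·τ³=555/176

  seg 0: a=-1 b=-37/11 c=0 d=15/11
  seg 1: a=-3 b=8/11 c=45/11 d=-27/22
  seg 2: a=5 b=26/11 c=-36/11 d=6/11
S(5/2) = 555/176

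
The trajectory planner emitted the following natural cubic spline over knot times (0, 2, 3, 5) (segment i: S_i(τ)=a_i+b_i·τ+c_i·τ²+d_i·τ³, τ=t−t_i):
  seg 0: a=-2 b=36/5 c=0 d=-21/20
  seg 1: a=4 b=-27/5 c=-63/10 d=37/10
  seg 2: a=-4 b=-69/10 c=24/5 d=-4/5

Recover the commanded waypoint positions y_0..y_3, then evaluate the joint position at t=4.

y_0=-2 y_1=4 y_2=-4 y_3=-5
S(4) = -69/10

y_0 = S_0(0) = a_0 = -2
y_1 = S_1(0) = a_1 = 4
y_2 = S_2(0) = a_2 = -4
y_3 = S_2(2) = -5
t_q=4 is in segment 2 (τ=1); S_2(τ)=-69/10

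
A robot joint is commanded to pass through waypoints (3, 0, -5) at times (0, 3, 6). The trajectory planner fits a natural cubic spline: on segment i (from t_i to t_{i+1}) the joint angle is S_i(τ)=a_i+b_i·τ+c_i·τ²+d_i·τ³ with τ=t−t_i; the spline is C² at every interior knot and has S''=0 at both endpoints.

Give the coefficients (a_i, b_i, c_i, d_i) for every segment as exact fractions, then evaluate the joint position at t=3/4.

  seg 0: a=3 b=-5/6 c=0 d=-1/54
  seg 1: a=0 b=-4/3 c=-1/6 d=1/54
S(3/4) = 303/128

Δ: Δ0=-1, Δ1=-5/3
row 1: diag=12, rhs=-4; c'=1/4, d'=-1/3
back: M1=-1/3
M: M0=0, M1=-1/3, M2=0
seg 0: a=3, c=M0/2=0, d=(M1−M0)/(6·3)=-1/54, b=Δ0−h0·(2M0+M1)/6=-5/6
seg 1: a=0, c=M1/2=-1/6, d=(M2−M1)/(6·3)=1/54, b=Δ1−h1·(2M1+M2)/6=-4/3
t_q=3/4 → seg 0, τ=3/4; S=3+-5/6·τ+0·τ²+-1/54·τ³=303/128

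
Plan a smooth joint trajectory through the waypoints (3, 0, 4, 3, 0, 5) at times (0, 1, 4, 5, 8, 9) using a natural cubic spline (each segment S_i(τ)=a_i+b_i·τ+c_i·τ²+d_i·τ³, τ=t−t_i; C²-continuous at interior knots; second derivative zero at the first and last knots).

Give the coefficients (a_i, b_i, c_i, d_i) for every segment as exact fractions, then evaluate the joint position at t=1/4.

  seg 0: a=3 b=-11086/2961 c=0 d=2203/2961
  seg 1: a=0 b=-4477/2961 c=2203/987 d=-11402/26649
  seg 2: a=4 b=971/2961 c=-4793/2961 d=41/141
  seg 3: a=3 b=-6032/2961 c=-2210/2961 d=9701/26649
  seg 4: a=0 b=9811/2961 c=2497/987 d=-2497/2961
S(1/4) = 131113/63168

Δ: Δ0=-3, Δ1=4/3, Δ2=-1, Δ3=-1, Δ4=5
row 1: diag=8, rhs=26; c'=3/8, d'=13/4
row 2: denom=8−3·3/8=55/8; d'=(-14−3·13/4)/(55/8)=-38/11
row 3: denom=8−1·8/55=432/55; d'=(0−1·-38/11)/(432/55)=95/216
row 4: denom=8−3·55/144=329/48; d'=(36−3·95/216)/(329/48)=4994/987
back: M4=4994/987
back: M3=95/216−55/144·4994/987=-4420/2961
back: M2=-38/11−8/55·-4420/2961=-9586/2961
back: M1=13/4−3/8·-9586/2961=4406/987
M: M0=0, M1=4406/987, M2=-9586/2961, M3=-4420/2961, M4=4994/987, M5=0
seg 0: a=3, c=M0/2=0, d=(M1−M0)/(6·1)=2203/2961, b=Δ0−h0·(2M0+M1)/6=-11086/2961
seg 1: a=0, c=M1/2=2203/987, d=(M2−M1)/(6·3)=-11402/26649, b=Δ1−h1·(2M1+M2)/6=-4477/2961
seg 2: a=4, c=M2/2=-4793/2961, d=(M3−M2)/(6·1)=41/141, b=Δ2−h2·(2M2+M3)/6=971/2961
seg 3: a=3, c=M3/2=-2210/2961, d=(M4−M3)/(6·3)=9701/26649, b=Δ3−h3·(2M3+M4)/6=-6032/2961
seg 4: a=0, c=M4/2=2497/987, d=(M5−M4)/(6·1)=-2497/2961, b=Δ4−h4·(2M4+M5)/6=9811/2961
t_q=1/4 → seg 0, τ=1/4; S=3+-11086/2961·τ+0·τ²+2203/2961·τ³=131113/63168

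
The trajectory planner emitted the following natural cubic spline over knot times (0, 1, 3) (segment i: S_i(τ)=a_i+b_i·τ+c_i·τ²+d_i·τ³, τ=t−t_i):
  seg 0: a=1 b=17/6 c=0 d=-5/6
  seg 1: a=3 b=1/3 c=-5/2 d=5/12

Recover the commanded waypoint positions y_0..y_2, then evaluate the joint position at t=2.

y_0 = S_0(0) = a_0 = 1
y_1 = S_1(0) = a_1 = 3
y_2 = S_1(2) = -3
t_q=2 is in segment 1 (τ=1); S_1(τ)=5/4

y_0=1 y_1=3 y_2=-3
S(2) = 5/4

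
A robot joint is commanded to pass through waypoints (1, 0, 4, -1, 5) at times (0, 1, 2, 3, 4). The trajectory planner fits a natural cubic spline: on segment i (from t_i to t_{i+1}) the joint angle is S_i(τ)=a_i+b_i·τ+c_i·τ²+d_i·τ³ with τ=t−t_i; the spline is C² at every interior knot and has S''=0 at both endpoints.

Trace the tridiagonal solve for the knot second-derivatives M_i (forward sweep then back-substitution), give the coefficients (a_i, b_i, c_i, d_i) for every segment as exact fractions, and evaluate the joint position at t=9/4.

  seg 0: a=1 b=-89/28 c=0 d=61/28
  seg 1: a=0 b=47/14 c=183/28 d=-165/28
  seg 2: a=4 b=-5/4 c=-78/7 d=207/28
  seg 3: a=-1 b=-19/14 c=309/28 d=-103/28
S(9/4) = 5567/1792

Δ: Δ0=-1, Δ1=4, Δ2=-5, Δ3=6
row 1: diag=4, rhs=30; c'=1/4, d'=15/2
row 2: denom=4−1·1/4=15/4; d'=(-54−1·15/2)/(15/4)=-82/5
row 3: denom=4−1·4/15=56/15; d'=(66−1·-82/5)/(56/15)=309/14
back: M3=309/14
back: M2=-82/5−4/15·309/14=-156/7
back: M1=15/2−1/4·-156/7=183/14
M: M0=0, M1=183/14, M2=-156/7, M3=309/14, M4=0
seg 0: a=1, c=M0/2=0, d=(M1−M0)/(6·1)=61/28, b=Δ0−h0·(2M0+M1)/6=-89/28
seg 1: a=0, c=M1/2=183/28, d=(M2−M1)/(6·1)=-165/28, b=Δ1−h1·(2M1+M2)/6=47/14
seg 2: a=4, c=M2/2=-78/7, d=(M3−M2)/(6·1)=207/28, b=Δ2−h2·(2M2+M3)/6=-5/4
seg 3: a=-1, c=M3/2=309/28, d=(M4−M3)/(6·1)=-103/28, b=Δ3−h3·(2M3+M4)/6=-19/14
t_q=9/4 → seg 2, τ=1/4; S=4+-5/4·τ+-78/7·τ²+207/28·τ³=5567/1792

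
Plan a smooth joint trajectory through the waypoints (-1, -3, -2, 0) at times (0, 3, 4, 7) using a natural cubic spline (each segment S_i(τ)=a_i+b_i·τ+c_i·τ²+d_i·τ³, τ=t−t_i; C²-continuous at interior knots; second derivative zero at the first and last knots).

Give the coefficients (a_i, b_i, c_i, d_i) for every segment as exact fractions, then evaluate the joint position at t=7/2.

  seg 0: a=-1 b=-83/63 c=0 d=41/567
  seg 1: a=-3 b=40/63 c=41/63 d=-2/7
  seg 2: a=-2 b=68/63 c=-13/63 d=13/567
S(7/2) = -23/9

Δ: Δ0=-2/3, Δ1=1, Δ2=2/3
row 1: diag=8, rhs=10; c'=1/8, d'=5/4
row 2: denom=8−1·1/8=63/8; d'=(-2−1·5/4)/(63/8)=-26/63
back: M2=-26/63
back: M1=5/4−1/8·-26/63=82/63
M: M0=0, M1=82/63, M2=-26/63, M3=0
seg 0: a=-1, c=M0/2=0, d=(M1−M0)/(6·3)=41/567, b=Δ0−h0·(2M0+M1)/6=-83/63
seg 1: a=-3, c=M1/2=41/63, d=(M2−M1)/(6·1)=-2/7, b=Δ1−h1·(2M1+M2)/6=40/63
seg 2: a=-2, c=M2/2=-13/63, d=(M3−M2)/(6·3)=13/567, b=Δ2−h2·(2M2+M3)/6=68/63
t_q=7/2 → seg 1, τ=1/2; S=-3+40/63·τ+41/63·τ²+-2/7·τ³=-23/9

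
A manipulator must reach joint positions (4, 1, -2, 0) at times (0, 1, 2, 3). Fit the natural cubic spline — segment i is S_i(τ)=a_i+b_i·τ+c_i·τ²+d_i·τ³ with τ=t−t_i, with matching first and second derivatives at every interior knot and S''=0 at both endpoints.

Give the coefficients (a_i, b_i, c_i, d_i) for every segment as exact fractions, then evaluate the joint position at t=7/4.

Δ: Δ0=-3, Δ1=-3, Δ2=2
row 1: diag=4, rhs=0; c'=1/4, d'=0
row 2: denom=4−1·1/4=15/4; d'=(30−1·0)/(15/4)=8
back: M2=8
back: M1=0−1/4·8=-2
M: M0=0, M1=-2, M2=8, M3=0
seg 0: a=4, c=M0/2=0, d=(M1−M0)/(6·1)=-1/3, b=Δ0−h0·(2M0+M1)/6=-8/3
seg 1: a=1, c=M1/2=-1, d=(M2−M1)/(6·1)=5/3, b=Δ1−h1·(2M1+M2)/6=-11/3
seg 2: a=-2, c=M2/2=4, d=(M3−M2)/(6·1)=-4/3, b=Δ2−h2·(2M2+M3)/6=-2/3
t_q=7/4 → seg 1, τ=3/4; S=1+-11/3·τ+-1·τ²+5/3·τ³=-103/64

  seg 0: a=4 b=-8/3 c=0 d=-1/3
  seg 1: a=1 b=-11/3 c=-1 d=5/3
  seg 2: a=-2 b=-2/3 c=4 d=-4/3
S(7/4) = -103/64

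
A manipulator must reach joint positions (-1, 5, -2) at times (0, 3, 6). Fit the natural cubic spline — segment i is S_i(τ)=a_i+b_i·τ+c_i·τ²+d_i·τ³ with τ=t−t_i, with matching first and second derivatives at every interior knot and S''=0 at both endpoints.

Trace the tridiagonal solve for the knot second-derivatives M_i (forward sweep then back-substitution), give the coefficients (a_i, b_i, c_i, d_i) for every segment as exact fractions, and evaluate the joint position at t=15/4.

Δ: Δ0=2, Δ1=-7/3
row 1: diag=12, rhs=-26; c'=1/4, d'=-13/6
back: M1=-13/6
M: M0=0, M1=-13/6, M2=0
seg 0: a=-1, c=M0/2=0, d=(M1−M0)/(6·3)=-13/108, b=Δ0−h0·(2M0+M1)/6=37/12
seg 1: a=5, c=M1/2=-13/12, d=(M2−M1)/(6·3)=13/108, b=Δ1−h1·(2M1+M2)/6=-1/6
t_q=15/4 → seg 1, τ=3/4; S=5+-1/6·τ+-13/12·τ²+13/108·τ³=1105/256

  seg 0: a=-1 b=37/12 c=0 d=-13/108
  seg 1: a=5 b=-1/6 c=-13/12 d=13/108
S(15/4) = 1105/256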